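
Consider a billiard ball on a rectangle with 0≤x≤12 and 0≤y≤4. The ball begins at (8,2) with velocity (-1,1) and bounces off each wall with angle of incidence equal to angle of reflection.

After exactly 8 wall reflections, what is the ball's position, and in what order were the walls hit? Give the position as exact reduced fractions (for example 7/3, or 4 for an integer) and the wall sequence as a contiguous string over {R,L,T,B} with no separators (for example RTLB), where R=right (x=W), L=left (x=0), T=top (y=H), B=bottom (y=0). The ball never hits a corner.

1. t=2 → T at (6,4); v=(-1,-1)
2. t=4 → B at (2,0); v=(-1,1)
3. t=2 → L at (0,2); v=(1,1)
4. t=2 → T at (2,4); v=(1,-1)
5. t=4 → B at (6,0); v=(1,1)
6. t=4 → T at (10,4); v=(1,-1)
7. t=2 → R at (12,2); v=(-1,-1)
8. t=2 → B at (10,0); v=(-1,1)

Final position: (10,0)
Wall sequence: TBLTBTRB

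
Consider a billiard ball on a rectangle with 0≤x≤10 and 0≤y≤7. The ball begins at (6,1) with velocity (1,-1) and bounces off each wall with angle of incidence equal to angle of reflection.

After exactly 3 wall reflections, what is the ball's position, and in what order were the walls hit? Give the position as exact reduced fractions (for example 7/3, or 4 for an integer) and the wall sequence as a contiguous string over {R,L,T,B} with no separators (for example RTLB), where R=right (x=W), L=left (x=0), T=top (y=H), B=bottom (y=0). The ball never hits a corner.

Final position: (6,7)
Wall sequence: BRT

1. t=1 → B at (7,0); v=(1,1)
2. t=3 → R at (10,3); v=(-1,1)
3. t=4 → T at (6,7); v=(-1,-1)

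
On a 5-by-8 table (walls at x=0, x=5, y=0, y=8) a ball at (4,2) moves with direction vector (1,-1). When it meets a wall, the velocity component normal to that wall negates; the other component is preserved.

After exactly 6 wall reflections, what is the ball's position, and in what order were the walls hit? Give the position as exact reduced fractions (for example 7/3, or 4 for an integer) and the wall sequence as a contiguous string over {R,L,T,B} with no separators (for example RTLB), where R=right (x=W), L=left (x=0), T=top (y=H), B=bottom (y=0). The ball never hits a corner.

1. t=1 → R at (5,1); v=(-1,-1)
2. t=1 → B at (4,0); v=(-1,1)
3. t=4 → L at (0,4); v=(1,1)
4. t=4 → T at (4,8); v=(1,-1)
5. t=1 → R at (5,7); v=(-1,-1)
6. t=5 → L at (0,2); v=(1,-1)

Final position: (0,2)
Wall sequence: RBLTRL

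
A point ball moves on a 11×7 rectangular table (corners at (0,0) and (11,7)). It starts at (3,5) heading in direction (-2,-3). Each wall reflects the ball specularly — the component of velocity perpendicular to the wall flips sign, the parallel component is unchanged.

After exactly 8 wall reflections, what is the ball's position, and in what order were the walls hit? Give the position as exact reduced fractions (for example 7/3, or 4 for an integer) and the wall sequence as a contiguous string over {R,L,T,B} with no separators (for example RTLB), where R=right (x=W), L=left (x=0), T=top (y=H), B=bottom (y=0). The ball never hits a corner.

Final position: (0,9/2)
Wall sequence: LBTBRTBL

1. t=3/2 → L at (0,1/2); v=(2,-3)
2. t=1/6 → B at (1/3,0); v=(2,3)
3. t=7/3 → T at (5,7); v=(2,-3)
4. t=7/3 → B at (29/3,0); v=(2,3)
5. t=2/3 → R at (11,2); v=(-2,3)
6. t=5/3 → T at (23/3,7); v=(-2,-3)
7. t=7/3 → B at (3,0); v=(-2,3)
8. t=3/2 → L at (0,9/2); v=(2,3)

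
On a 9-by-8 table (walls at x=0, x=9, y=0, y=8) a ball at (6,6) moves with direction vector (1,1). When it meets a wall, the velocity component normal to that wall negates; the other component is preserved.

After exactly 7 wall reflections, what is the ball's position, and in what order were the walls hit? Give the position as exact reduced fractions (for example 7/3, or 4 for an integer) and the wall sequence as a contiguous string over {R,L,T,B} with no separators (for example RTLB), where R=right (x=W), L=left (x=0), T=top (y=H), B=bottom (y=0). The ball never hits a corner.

Final position: (4,0)
Wall sequence: TRBLTRB

1. t=2 → T at (8,8); v=(1,-1)
2. t=1 → R at (9,7); v=(-1,-1)
3. t=7 → B at (2,0); v=(-1,1)
4. t=2 → L at (0,2); v=(1,1)
5. t=6 → T at (6,8); v=(1,-1)
6. t=3 → R at (9,5); v=(-1,-1)
7. t=5 → B at (4,0); v=(-1,1)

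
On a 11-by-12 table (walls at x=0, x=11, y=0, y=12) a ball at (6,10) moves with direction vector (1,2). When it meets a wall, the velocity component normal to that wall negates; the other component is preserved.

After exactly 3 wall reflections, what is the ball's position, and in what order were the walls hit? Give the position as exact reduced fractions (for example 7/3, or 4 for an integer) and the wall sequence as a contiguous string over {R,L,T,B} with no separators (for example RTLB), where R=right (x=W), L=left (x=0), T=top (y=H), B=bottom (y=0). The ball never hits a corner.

Final position: (9,0)
Wall sequence: TRB

1. t=1 → T at (7,12); v=(1,-2)
2. t=4 → R at (11,4); v=(-1,-2)
3. t=2 → B at (9,0); v=(-1,2)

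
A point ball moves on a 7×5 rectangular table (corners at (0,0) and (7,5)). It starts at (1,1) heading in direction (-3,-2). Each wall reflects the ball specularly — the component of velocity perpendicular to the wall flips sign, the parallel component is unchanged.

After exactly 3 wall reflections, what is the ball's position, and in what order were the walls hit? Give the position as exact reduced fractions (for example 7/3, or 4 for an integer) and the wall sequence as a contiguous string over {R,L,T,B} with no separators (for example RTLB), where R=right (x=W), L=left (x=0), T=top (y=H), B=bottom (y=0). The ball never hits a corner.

Final position: (7,13/3)
Wall sequence: LBR

1. t=1/3 → L at (0,1/3); v=(3,-2)
2. t=1/6 → B at (1/2,0); v=(3,2)
3. t=13/6 → R at (7,13/3); v=(-3,2)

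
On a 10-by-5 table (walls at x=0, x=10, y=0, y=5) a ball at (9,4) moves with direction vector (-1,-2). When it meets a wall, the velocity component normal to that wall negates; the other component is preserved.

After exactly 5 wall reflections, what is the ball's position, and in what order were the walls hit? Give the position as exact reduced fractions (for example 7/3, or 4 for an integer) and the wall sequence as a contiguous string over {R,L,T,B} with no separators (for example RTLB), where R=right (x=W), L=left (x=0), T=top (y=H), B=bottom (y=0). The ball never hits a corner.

Final position: (1/2,5)
Wall sequence: BTBLT

1. t=2 → B at (7,0); v=(-1,2)
2. t=5/2 → T at (9/2,5); v=(-1,-2)
3. t=5/2 → B at (2,0); v=(-1,2)
4. t=2 → L at (0,4); v=(1,2)
5. t=1/2 → T at (1/2,5); v=(1,-2)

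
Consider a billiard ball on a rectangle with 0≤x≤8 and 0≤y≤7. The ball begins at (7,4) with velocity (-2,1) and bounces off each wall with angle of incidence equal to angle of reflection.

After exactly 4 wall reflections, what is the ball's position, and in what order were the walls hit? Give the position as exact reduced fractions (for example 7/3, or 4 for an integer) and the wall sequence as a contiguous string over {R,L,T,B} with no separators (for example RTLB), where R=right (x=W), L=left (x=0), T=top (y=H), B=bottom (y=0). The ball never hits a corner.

Final position: (3,0)
Wall sequence: TLRB

1. t=3 → T at (1,7); v=(-2,-1)
2. t=1/2 → L at (0,13/2); v=(2,-1)
3. t=4 → R at (8,5/2); v=(-2,-1)
4. t=5/2 → B at (3,0); v=(-2,1)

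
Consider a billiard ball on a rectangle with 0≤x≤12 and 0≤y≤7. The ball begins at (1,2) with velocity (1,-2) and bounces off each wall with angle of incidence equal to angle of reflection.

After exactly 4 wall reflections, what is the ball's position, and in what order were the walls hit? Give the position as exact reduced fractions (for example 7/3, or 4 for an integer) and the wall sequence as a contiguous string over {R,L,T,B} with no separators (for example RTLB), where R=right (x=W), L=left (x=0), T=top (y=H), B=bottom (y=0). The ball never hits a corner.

Final position: (12,6)
Wall sequence: BTBR

1. t=1 → B at (2,0); v=(1,2)
2. t=7/2 → T at (11/2,7); v=(1,-2)
3. t=7/2 → B at (9,0); v=(1,2)
4. t=3 → R at (12,6); v=(-1,2)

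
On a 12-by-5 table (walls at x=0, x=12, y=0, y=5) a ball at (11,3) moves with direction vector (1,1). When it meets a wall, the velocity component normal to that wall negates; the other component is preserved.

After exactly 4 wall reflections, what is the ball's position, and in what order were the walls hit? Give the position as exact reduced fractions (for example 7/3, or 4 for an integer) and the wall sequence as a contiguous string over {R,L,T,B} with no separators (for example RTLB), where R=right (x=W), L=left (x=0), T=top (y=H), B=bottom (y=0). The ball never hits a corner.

1. t=1 → R at (12,4); v=(-1,1)
2. t=1 → T at (11,5); v=(-1,-1)
3. t=5 → B at (6,0); v=(-1,1)
4. t=5 → T at (1,5); v=(-1,-1)

Final position: (1,5)
Wall sequence: RTBT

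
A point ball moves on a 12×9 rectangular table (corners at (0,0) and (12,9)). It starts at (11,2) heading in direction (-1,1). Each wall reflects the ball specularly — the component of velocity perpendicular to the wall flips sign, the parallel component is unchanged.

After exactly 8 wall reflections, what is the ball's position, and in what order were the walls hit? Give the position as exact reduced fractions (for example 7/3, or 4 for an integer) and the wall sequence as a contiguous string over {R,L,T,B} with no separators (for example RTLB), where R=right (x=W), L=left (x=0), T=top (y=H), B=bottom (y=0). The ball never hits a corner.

Final position: (8,9)
Wall sequence: TLBRTBLT

1. t=7 → T at (4,9); v=(-1,-1)
2. t=4 → L at (0,5); v=(1,-1)
3. t=5 → B at (5,0); v=(1,1)
4. t=7 → R at (12,7); v=(-1,1)
5. t=2 → T at (10,9); v=(-1,-1)
6. t=9 → B at (1,0); v=(-1,1)
7. t=1 → L at (0,1); v=(1,1)
8. t=8 → T at (8,9); v=(1,-1)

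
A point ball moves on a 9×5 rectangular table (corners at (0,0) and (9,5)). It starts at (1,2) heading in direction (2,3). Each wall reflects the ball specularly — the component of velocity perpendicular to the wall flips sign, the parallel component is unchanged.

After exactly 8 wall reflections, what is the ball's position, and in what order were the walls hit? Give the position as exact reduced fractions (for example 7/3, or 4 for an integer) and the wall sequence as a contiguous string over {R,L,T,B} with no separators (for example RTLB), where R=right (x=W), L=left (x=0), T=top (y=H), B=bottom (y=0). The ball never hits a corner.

Final position: (5/3,0)
Wall sequence: TBRTBTLB

1. t=1 → T at (3,5); v=(2,-3)
2. t=5/3 → B at (19/3,0); v=(2,3)
3. t=4/3 → R at (9,4); v=(-2,3)
4. t=1/3 → T at (25/3,5); v=(-2,-3)
5. t=5/3 → B at (5,0); v=(-2,3)
6. t=5/3 → T at (5/3,5); v=(-2,-3)
7. t=5/6 → L at (0,5/2); v=(2,-3)
8. t=5/6 → B at (5/3,0); v=(2,3)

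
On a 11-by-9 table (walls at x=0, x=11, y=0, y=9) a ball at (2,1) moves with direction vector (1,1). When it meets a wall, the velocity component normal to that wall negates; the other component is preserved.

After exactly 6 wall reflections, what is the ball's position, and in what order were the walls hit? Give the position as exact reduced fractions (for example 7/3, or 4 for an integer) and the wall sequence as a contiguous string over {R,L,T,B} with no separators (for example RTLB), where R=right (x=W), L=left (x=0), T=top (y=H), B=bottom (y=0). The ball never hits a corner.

1. t=8 → T at (10,9); v=(1,-1)
2. t=1 → R at (11,8); v=(-1,-1)
3. t=8 → B at (3,0); v=(-1,1)
4. t=3 → L at (0,3); v=(1,1)
5. t=6 → T at (6,9); v=(1,-1)
6. t=5 → R at (11,4); v=(-1,-1)

Final position: (11,4)
Wall sequence: TRBLTR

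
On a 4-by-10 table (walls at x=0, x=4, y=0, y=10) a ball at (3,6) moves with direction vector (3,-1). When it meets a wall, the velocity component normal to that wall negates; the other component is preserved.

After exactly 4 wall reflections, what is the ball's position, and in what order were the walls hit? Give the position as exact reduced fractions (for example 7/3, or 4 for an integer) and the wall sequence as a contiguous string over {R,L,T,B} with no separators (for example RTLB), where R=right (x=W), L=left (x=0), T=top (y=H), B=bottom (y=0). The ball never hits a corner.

1. t=1/3 → R at (4,17/3); v=(-3,-1)
2. t=4/3 → L at (0,13/3); v=(3,-1)
3. t=4/3 → R at (4,3); v=(-3,-1)
4. t=4/3 → L at (0,5/3); v=(3,-1)

Final position: (0,5/3)
Wall sequence: RLRL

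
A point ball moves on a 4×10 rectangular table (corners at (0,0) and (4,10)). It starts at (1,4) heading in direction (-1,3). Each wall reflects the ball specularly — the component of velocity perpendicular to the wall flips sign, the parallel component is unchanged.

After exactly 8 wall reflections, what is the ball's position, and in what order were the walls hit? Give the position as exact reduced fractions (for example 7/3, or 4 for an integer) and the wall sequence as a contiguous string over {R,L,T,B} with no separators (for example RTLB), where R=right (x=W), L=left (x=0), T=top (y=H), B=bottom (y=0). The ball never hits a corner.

1. t=1 → L at (0,7); v=(1,3)
2. t=1 → T at (1,10); v=(1,-3)
3. t=3 → R at (4,1); v=(-1,-3)
4. t=1/3 → B at (11/3,0); v=(-1,3)
5. t=10/3 → T at (1/3,10); v=(-1,-3)
6. t=1/3 → L at (0,9); v=(1,-3)
7. t=3 → B at (3,0); v=(1,3)
8. t=1 → R at (4,3); v=(-1,3)

Final position: (4,3)
Wall sequence: LTRBTLBR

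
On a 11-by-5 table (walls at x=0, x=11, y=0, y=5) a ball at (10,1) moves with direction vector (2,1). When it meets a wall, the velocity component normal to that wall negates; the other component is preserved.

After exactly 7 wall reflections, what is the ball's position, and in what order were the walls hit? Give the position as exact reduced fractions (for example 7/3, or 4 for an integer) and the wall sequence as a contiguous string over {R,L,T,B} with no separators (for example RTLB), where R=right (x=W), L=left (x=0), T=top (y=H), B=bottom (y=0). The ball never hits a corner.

Final position: (0,2)
Wall sequence: RTLBRTL

1. t=1/2 → R at (11,3/2); v=(-2,1)
2. t=7/2 → T at (4,5); v=(-2,-1)
3. t=2 → L at (0,3); v=(2,-1)
4. t=3 → B at (6,0); v=(2,1)
5. t=5/2 → R at (11,5/2); v=(-2,1)
6. t=5/2 → T at (6,5); v=(-2,-1)
7. t=3 → L at (0,2); v=(2,-1)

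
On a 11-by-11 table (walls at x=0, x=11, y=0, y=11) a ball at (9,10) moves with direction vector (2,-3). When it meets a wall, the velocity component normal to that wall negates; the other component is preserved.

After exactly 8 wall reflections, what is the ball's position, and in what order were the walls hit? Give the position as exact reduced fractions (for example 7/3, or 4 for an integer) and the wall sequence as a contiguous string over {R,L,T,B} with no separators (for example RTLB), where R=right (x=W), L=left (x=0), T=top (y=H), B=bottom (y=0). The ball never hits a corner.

1. t=1 → R at (11,7); v=(-2,-3)
2. t=7/3 → B at (19/3,0); v=(-2,3)
3. t=19/6 → L at (0,19/2); v=(2,3)
4. t=1/2 → T at (1,11); v=(2,-3)
5. t=11/3 → B at (25/3,0); v=(2,3)
6. t=4/3 → R at (11,4); v=(-2,3)
7. t=7/3 → T at (19/3,11); v=(-2,-3)
8. t=19/6 → L at (0,3/2); v=(2,-3)

Final position: (0,3/2)
Wall sequence: RBLTBRTL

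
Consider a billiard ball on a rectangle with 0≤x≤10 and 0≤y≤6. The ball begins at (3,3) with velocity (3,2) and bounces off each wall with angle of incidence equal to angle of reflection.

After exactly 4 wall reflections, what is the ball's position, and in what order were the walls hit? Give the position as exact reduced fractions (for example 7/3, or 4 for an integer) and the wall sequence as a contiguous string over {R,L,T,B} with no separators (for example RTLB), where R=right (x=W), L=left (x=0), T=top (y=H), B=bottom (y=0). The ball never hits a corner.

1. t=3/2 → T at (15/2,6); v=(3,-2)
2. t=5/6 → R at (10,13/3); v=(-3,-2)
3. t=13/6 → B at (7/2,0); v=(-3,2)
4. t=7/6 → L at (0,7/3); v=(3,2)

Final position: (0,7/3)
Wall sequence: TRBL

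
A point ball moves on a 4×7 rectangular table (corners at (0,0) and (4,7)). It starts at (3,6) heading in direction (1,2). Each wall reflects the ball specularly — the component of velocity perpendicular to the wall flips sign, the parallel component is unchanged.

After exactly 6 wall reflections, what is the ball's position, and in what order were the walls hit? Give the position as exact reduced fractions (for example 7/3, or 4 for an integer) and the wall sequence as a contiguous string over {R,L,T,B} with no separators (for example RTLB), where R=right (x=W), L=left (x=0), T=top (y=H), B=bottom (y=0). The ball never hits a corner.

1. t=1/2 → T at (7/2,7); v=(1,-2)
2. t=1/2 → R at (4,6); v=(-1,-2)
3. t=3 → B at (1,0); v=(-1,2)
4. t=1 → L at (0,2); v=(1,2)
5. t=5/2 → T at (5/2,7); v=(1,-2)
6. t=3/2 → R at (4,4); v=(-1,-2)

Final position: (4,4)
Wall sequence: TRBLTR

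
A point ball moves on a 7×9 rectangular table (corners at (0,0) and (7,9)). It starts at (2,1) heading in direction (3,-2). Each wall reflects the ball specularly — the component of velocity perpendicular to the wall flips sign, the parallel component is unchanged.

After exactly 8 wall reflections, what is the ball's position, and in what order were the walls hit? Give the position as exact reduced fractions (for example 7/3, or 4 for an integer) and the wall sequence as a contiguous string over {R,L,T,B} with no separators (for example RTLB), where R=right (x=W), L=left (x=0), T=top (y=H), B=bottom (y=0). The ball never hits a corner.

1. t=1/2 → B at (7/2,0); v=(3,2)
2. t=7/6 → R at (7,7/3); v=(-3,2)
3. t=7/3 → L at (0,7); v=(3,2)
4. t=1 → T at (3,9); v=(3,-2)
5. t=4/3 → R at (7,19/3); v=(-3,-2)
6. t=7/3 → L at (0,5/3); v=(3,-2)
7. t=5/6 → B at (5/2,0); v=(3,2)
8. t=3/2 → R at (7,3); v=(-3,2)

Final position: (7,3)
Wall sequence: BRLTRLBR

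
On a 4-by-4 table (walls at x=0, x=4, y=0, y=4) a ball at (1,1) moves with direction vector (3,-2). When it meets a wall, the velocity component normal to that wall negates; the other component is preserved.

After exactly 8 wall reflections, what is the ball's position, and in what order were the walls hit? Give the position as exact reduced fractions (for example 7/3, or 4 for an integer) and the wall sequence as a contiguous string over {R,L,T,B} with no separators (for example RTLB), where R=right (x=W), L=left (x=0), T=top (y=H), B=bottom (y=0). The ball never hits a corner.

Final position: (4,11/3)
Wall sequence: BRLTRBLR

1. t=1/2 → B at (5/2,0); v=(3,2)
2. t=1/2 → R at (4,1); v=(-3,2)
3. t=4/3 → L at (0,11/3); v=(3,2)
4. t=1/6 → T at (1/2,4); v=(3,-2)
5. t=7/6 → R at (4,5/3); v=(-3,-2)
6. t=5/6 → B at (3/2,0); v=(-3,2)
7. t=1/2 → L at (0,1); v=(3,2)
8. t=4/3 → R at (4,11/3); v=(-3,2)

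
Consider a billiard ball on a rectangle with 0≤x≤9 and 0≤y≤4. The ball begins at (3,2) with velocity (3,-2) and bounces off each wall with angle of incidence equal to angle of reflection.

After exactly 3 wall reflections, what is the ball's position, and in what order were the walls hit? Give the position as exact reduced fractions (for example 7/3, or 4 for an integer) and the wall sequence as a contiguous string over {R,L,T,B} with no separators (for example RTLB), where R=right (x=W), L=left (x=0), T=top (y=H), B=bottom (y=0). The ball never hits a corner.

1. t=1 → B at (6,0); v=(3,2)
2. t=1 → R at (9,2); v=(-3,2)
3. t=1 → T at (6,4); v=(-3,-2)

Final position: (6,4)
Wall sequence: BRT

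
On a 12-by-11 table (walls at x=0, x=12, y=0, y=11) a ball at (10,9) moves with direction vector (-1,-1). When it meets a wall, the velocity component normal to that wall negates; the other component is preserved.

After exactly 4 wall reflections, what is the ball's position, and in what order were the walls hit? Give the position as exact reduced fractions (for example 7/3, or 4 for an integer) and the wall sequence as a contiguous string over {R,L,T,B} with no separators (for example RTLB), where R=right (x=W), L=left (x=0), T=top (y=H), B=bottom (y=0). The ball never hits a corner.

Final position: (12,9)
Wall sequence: BLTR

1. t=9 → B at (1,0); v=(-1,1)
2. t=1 → L at (0,1); v=(1,1)
3. t=10 → T at (10,11); v=(1,-1)
4. t=2 → R at (12,9); v=(-1,-1)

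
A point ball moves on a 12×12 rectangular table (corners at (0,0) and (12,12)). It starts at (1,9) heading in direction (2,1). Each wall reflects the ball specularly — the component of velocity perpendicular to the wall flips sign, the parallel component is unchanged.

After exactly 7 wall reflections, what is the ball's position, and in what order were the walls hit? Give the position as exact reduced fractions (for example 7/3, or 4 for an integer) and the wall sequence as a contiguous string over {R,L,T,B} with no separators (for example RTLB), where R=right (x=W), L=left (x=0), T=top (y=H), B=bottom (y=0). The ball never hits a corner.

1. t=3 → T at (7,12); v=(2,-1)
2. t=5/2 → R at (12,19/2); v=(-2,-1)
3. t=6 → L at (0,7/2); v=(2,-1)
4. t=7/2 → B at (7,0); v=(2,1)
5. t=5/2 → R at (12,5/2); v=(-2,1)
6. t=6 → L at (0,17/2); v=(2,1)
7. t=7/2 → T at (7,12); v=(2,-1)

Final position: (7,12)
Wall sequence: TRLBRLT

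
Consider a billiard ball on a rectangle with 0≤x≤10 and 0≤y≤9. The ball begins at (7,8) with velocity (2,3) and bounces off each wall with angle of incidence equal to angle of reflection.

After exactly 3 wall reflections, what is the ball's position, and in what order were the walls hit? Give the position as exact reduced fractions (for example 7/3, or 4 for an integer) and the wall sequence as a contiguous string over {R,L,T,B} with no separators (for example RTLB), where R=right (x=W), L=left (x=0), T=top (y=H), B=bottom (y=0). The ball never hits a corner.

Final position: (19/3,0)
Wall sequence: TRB

1. t=1/3 → T at (23/3,9); v=(2,-3)
2. t=7/6 → R at (10,11/2); v=(-2,-3)
3. t=11/6 → B at (19/3,0); v=(-2,3)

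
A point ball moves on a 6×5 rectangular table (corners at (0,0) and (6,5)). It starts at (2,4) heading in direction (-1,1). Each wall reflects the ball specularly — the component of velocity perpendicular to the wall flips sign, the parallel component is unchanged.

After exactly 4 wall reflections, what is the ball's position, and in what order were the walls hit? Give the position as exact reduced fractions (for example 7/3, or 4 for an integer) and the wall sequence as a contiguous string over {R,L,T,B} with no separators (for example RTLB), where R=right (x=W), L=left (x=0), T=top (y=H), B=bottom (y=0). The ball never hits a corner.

Final position: (6,2)
Wall sequence: TLBR

1. t=1 → T at (1,5); v=(-1,-1)
2. t=1 → L at (0,4); v=(1,-1)
3. t=4 → B at (4,0); v=(1,1)
4. t=2 → R at (6,2); v=(-1,1)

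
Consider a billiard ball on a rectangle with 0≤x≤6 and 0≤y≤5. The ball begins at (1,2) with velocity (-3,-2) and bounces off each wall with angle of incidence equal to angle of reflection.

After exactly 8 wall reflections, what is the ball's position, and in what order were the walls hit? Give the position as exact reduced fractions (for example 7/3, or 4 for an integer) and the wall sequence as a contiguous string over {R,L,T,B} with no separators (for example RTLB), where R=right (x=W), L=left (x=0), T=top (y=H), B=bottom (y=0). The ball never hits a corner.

Final position: (0,14/3)
Wall sequence: LBRTLBRL

1. t=1/3 → L at (0,4/3); v=(3,-2)
2. t=2/3 → B at (2,0); v=(3,2)
3. t=4/3 → R at (6,8/3); v=(-3,2)
4. t=7/6 → T at (5/2,5); v=(-3,-2)
5. t=5/6 → L at (0,10/3); v=(3,-2)
6. t=5/3 → B at (5,0); v=(3,2)
7. t=1/3 → R at (6,2/3); v=(-3,2)
8. t=2 → L at (0,14/3); v=(3,2)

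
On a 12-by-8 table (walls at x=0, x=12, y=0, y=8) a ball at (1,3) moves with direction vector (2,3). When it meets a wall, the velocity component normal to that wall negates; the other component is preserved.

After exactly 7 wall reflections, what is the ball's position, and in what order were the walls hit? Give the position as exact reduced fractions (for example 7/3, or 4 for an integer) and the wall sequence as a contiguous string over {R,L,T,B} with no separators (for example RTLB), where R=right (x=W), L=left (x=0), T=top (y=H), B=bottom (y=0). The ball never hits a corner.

Final position: (5/3,8)
Wall sequence: TBRTBLT

1. t=5/3 → T at (13/3,8); v=(2,-3)
2. t=8/3 → B at (29/3,0); v=(2,3)
3. t=7/6 → R at (12,7/2); v=(-2,3)
4. t=3/2 → T at (9,8); v=(-2,-3)
5. t=8/3 → B at (11/3,0); v=(-2,3)
6. t=11/6 → L at (0,11/2); v=(2,3)
7. t=5/6 → T at (5/3,8); v=(2,-3)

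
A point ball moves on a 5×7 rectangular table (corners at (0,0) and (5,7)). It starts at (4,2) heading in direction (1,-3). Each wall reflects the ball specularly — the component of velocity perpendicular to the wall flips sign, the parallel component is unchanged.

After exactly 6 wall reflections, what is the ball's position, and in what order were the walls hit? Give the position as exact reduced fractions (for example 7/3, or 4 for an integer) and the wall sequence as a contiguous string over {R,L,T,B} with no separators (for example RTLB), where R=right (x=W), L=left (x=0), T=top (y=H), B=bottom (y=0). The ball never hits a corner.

Final position: (5/3,7)
Wall sequence: BRTBLT

1. t=2/3 → B at (14/3,0); v=(1,3)
2. t=1/3 → R at (5,1); v=(-1,3)
3. t=2 → T at (3,7); v=(-1,-3)
4. t=7/3 → B at (2/3,0); v=(-1,3)
5. t=2/3 → L at (0,2); v=(1,3)
6. t=5/3 → T at (5/3,7); v=(1,-3)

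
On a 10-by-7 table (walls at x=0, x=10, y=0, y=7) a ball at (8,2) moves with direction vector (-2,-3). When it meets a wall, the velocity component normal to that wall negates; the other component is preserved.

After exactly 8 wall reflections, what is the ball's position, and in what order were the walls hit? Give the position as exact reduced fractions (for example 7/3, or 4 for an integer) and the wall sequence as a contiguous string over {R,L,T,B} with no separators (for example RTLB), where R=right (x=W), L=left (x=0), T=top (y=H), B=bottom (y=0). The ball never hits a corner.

Final position: (10/3,7)
Wall sequence: BTLBTRBT

1. t=2/3 → B at (20/3,0); v=(-2,3)
2. t=7/3 → T at (2,7); v=(-2,-3)
3. t=1 → L at (0,4); v=(2,-3)
4. t=4/3 → B at (8/3,0); v=(2,3)
5. t=7/3 → T at (22/3,7); v=(2,-3)
6. t=4/3 → R at (10,3); v=(-2,-3)
7. t=1 → B at (8,0); v=(-2,3)
8. t=7/3 → T at (10/3,7); v=(-2,-3)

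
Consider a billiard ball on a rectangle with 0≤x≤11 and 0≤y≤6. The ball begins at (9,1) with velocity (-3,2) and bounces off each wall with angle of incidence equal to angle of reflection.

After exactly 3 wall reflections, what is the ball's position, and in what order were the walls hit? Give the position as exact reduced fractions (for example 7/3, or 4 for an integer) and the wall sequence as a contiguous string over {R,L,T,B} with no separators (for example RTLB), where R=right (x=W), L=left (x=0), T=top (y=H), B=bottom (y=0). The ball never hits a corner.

Final position: (15/2,0)
Wall sequence: TLB

1. t=5/2 → T at (3/2,6); v=(-3,-2)
2. t=1/2 → L at (0,5); v=(3,-2)
3. t=5/2 → B at (15/2,0); v=(3,2)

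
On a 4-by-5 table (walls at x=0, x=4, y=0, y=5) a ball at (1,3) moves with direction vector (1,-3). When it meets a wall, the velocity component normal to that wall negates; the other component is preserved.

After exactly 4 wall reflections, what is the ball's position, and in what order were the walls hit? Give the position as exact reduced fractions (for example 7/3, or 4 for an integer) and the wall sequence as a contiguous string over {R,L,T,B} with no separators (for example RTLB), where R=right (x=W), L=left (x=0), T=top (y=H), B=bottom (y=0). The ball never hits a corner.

Final position: (8/3,0)
Wall sequence: BTRB

1. t=1 → B at (2,0); v=(1,3)
2. t=5/3 → T at (11/3,5); v=(1,-3)
3. t=1/3 → R at (4,4); v=(-1,-3)
4. t=4/3 → B at (8/3,0); v=(-1,3)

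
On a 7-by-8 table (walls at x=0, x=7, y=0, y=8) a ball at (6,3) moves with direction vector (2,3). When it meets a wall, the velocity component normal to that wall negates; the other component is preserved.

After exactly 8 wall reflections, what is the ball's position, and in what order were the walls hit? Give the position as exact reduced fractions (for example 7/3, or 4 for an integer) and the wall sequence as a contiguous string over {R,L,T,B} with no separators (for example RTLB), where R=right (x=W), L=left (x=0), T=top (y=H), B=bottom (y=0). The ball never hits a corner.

1. t=1/2 → R at (7,9/2); v=(-2,3)
2. t=7/6 → T at (14/3,8); v=(-2,-3)
3. t=7/3 → L at (0,1); v=(2,-3)
4. t=1/3 → B at (2/3,0); v=(2,3)
5. t=8/3 → T at (6,8); v=(2,-3)
6. t=1/2 → R at (7,13/2); v=(-2,-3)
7. t=13/6 → B at (8/3,0); v=(-2,3)
8. t=4/3 → L at (0,4); v=(2,3)

Final position: (0,4)
Wall sequence: RTLBTRBL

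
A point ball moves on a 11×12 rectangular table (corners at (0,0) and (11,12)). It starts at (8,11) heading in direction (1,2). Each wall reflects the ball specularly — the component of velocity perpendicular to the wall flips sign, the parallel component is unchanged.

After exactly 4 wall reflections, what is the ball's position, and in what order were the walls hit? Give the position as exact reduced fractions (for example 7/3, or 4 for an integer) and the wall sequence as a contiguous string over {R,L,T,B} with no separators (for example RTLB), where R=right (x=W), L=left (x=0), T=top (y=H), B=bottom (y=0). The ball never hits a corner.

1. t=1/2 → T at (17/2,12); v=(1,-2)
2. t=5/2 → R at (11,7); v=(-1,-2)
3. t=7/2 → B at (15/2,0); v=(-1,2)
4. t=6 → T at (3/2,12); v=(-1,-2)

Final position: (3/2,12)
Wall sequence: TRBT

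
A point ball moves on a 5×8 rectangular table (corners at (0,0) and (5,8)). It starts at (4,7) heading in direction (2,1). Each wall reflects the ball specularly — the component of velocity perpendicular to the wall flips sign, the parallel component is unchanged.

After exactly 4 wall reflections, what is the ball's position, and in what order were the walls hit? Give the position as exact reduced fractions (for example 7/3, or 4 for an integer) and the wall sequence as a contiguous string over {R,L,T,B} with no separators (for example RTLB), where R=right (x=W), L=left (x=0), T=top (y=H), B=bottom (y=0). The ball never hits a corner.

Final position: (5,7/2)
Wall sequence: RTLR

1. t=1/2 → R at (5,15/2); v=(-2,1)
2. t=1/2 → T at (4,8); v=(-2,-1)
3. t=2 → L at (0,6); v=(2,-1)
4. t=5/2 → R at (5,7/2); v=(-2,-1)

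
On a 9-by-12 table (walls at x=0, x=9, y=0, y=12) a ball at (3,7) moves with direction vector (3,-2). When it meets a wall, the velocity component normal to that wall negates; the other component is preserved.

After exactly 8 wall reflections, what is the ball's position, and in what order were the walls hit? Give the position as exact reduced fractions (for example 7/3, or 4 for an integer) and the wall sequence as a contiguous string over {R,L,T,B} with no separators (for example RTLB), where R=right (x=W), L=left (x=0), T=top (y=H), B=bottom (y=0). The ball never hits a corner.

Final position: (9/2,0)
Wall sequence: RBLRTLRB

1. t=2 → R at (9,3); v=(-3,-2)
2. t=3/2 → B at (9/2,0); v=(-3,2)
3. t=3/2 → L at (0,3); v=(3,2)
4. t=3 → R at (9,9); v=(-3,2)
5. t=3/2 → T at (9/2,12); v=(-3,-2)
6. t=3/2 → L at (0,9); v=(3,-2)
7. t=3 → R at (9,3); v=(-3,-2)
8. t=3/2 → B at (9/2,0); v=(-3,2)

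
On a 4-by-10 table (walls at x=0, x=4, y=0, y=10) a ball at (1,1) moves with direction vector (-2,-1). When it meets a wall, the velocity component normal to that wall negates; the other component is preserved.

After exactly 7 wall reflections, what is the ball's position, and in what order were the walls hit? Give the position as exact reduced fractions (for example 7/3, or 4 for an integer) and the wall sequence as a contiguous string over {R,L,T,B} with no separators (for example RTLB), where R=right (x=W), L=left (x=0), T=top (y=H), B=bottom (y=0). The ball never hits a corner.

Final position: (4,19/2)
Wall sequence: LBRLRLR

1. t=1/2 → L at (0,1/2); v=(2,-1)
2. t=1/2 → B at (1,0); v=(2,1)
3. t=3/2 → R at (4,3/2); v=(-2,1)
4. t=2 → L at (0,7/2); v=(2,1)
5. t=2 → R at (4,11/2); v=(-2,1)
6. t=2 → L at (0,15/2); v=(2,1)
7. t=2 → R at (4,19/2); v=(-2,1)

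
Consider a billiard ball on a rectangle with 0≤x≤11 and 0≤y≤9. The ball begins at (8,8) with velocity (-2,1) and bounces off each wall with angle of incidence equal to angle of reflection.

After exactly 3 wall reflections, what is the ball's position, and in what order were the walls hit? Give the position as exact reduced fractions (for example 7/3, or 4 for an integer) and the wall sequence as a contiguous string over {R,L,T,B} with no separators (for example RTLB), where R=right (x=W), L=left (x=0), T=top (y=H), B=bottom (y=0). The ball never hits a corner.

1. t=1 → T at (6,9); v=(-2,-1)
2. t=3 → L at (0,6); v=(2,-1)
3. t=11/2 → R at (11,1/2); v=(-2,-1)

Final position: (11,1/2)
Wall sequence: TLR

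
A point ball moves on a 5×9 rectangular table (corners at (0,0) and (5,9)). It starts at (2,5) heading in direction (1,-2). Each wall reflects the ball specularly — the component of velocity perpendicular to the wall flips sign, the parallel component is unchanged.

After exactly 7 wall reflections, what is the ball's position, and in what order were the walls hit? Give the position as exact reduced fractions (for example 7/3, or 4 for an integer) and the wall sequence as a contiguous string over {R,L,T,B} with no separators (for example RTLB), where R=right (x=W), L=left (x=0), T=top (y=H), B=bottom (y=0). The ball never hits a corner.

1. t=5/2 → B at (9/2,0); v=(1,2)
2. t=1/2 → R at (5,1); v=(-1,2)
3. t=4 → T at (1,9); v=(-1,-2)
4. t=1 → L at (0,7); v=(1,-2)
5. t=7/2 → B at (7/2,0); v=(1,2)
6. t=3/2 → R at (5,3); v=(-1,2)
7. t=3 → T at (2,9); v=(-1,-2)

Final position: (2,9)
Wall sequence: BRTLBRT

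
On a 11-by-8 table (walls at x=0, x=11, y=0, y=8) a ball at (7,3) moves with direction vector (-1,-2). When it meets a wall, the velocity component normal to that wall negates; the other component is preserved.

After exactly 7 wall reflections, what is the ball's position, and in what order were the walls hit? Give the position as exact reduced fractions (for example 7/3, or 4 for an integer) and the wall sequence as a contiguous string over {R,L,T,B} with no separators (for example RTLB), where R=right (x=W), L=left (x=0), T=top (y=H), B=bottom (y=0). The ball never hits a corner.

1. t=3/2 → B at (11/2,0); v=(-1,2)
2. t=4 → T at (3/2,8); v=(-1,-2)
3. t=3/2 → L at (0,5); v=(1,-2)
4. t=5/2 → B at (5/2,0); v=(1,2)
5. t=4 → T at (13/2,8); v=(1,-2)
6. t=4 → B at (21/2,0); v=(1,2)
7. t=1/2 → R at (11,1); v=(-1,2)

Final position: (11,1)
Wall sequence: BTLBTBR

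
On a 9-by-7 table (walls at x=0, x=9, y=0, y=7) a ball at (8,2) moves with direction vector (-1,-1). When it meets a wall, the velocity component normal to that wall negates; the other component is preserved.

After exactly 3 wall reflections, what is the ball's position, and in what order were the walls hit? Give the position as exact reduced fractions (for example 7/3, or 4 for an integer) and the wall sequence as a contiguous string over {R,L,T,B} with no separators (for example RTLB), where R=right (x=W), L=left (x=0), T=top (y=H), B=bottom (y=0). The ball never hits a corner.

Final position: (1,7)
Wall sequence: BLT

1. t=2 → B at (6,0); v=(-1,1)
2. t=6 → L at (0,6); v=(1,1)
3. t=1 → T at (1,7); v=(1,-1)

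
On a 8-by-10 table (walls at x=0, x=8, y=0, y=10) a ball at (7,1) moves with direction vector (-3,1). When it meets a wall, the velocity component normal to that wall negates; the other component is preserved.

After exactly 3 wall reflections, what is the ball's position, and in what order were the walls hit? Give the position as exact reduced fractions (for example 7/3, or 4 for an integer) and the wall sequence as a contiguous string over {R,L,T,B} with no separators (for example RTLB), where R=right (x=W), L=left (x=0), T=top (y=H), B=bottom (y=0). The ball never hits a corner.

1. t=7/3 → L at (0,10/3); v=(3,1)
2. t=8/3 → R at (8,6); v=(-3,1)
3. t=8/3 → L at (0,26/3); v=(3,1)

Final position: (0,26/3)
Wall sequence: LRL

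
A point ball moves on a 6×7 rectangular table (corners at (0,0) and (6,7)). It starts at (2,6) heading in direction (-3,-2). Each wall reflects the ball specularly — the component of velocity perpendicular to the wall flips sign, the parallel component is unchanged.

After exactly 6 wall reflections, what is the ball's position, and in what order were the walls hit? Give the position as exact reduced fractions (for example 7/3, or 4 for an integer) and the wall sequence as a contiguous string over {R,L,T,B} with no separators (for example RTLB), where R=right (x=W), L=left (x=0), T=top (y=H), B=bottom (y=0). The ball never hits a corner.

Final position: (6,20/3)
Wall sequence: LRBLTR

1. t=2/3 → L at (0,14/3); v=(3,-2)
2. t=2 → R at (6,2/3); v=(-3,-2)
3. t=1/3 → B at (5,0); v=(-3,2)
4. t=5/3 → L at (0,10/3); v=(3,2)
5. t=11/6 → T at (11/2,7); v=(3,-2)
6. t=1/6 → R at (6,20/3); v=(-3,-2)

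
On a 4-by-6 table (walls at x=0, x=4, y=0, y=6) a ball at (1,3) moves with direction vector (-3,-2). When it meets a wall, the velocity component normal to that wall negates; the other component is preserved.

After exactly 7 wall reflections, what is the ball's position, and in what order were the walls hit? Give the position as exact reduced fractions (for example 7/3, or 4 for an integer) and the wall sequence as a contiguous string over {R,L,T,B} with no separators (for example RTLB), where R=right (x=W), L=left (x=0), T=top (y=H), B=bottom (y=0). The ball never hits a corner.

Final position: (0,11/3)
Wall sequence: LBRLRTL

1. t=1/3 → L at (0,7/3); v=(3,-2)
2. t=7/6 → B at (7/2,0); v=(3,2)
3. t=1/6 → R at (4,1/3); v=(-3,2)
4. t=4/3 → L at (0,3); v=(3,2)
5. t=4/3 → R at (4,17/3); v=(-3,2)
6. t=1/6 → T at (7/2,6); v=(-3,-2)
7. t=7/6 → L at (0,11/3); v=(3,-2)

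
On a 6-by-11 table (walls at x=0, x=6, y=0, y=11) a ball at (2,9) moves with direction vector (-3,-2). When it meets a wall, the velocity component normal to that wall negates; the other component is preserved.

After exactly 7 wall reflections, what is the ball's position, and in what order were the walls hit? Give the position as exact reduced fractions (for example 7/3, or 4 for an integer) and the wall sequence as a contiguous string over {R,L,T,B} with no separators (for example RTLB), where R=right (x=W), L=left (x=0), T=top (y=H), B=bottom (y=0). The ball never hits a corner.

Final position: (4,11)
Wall sequence: LRBLRLT

1. t=2/3 → L at (0,23/3); v=(3,-2)
2. t=2 → R at (6,11/3); v=(-3,-2)
3. t=11/6 → B at (1/2,0); v=(-3,2)
4. t=1/6 → L at (0,1/3); v=(3,2)
5. t=2 → R at (6,13/3); v=(-3,2)
6. t=2 → L at (0,25/3); v=(3,2)
7. t=4/3 → T at (4,11); v=(3,-2)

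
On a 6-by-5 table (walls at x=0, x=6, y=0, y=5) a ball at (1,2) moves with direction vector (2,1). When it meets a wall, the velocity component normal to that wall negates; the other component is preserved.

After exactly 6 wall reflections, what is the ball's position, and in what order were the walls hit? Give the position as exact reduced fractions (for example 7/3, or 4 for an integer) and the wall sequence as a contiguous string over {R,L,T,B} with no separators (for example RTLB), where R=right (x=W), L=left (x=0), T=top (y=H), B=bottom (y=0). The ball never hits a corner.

Final position: (0,7/2)
Wall sequence: RTLBRL

1. t=5/2 → R at (6,9/2); v=(-2,1)
2. t=1/2 → T at (5,5); v=(-2,-1)
3. t=5/2 → L at (0,5/2); v=(2,-1)
4. t=5/2 → B at (5,0); v=(2,1)
5. t=1/2 → R at (6,1/2); v=(-2,1)
6. t=3 → L at (0,7/2); v=(2,1)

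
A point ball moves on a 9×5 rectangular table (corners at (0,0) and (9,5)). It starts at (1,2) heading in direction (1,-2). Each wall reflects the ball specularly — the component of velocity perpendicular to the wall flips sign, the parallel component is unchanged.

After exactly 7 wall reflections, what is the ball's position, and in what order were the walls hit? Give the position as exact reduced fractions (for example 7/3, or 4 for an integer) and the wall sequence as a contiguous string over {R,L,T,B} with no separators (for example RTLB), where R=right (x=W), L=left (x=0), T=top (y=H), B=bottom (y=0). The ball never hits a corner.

Final position: (7/2,5)
Wall sequence: BTBRTBT

1. t=1 → B at (2,0); v=(1,2)
2. t=5/2 → T at (9/2,5); v=(1,-2)
3. t=5/2 → B at (7,0); v=(1,2)
4. t=2 → R at (9,4); v=(-1,2)
5. t=1/2 → T at (17/2,5); v=(-1,-2)
6. t=5/2 → B at (6,0); v=(-1,2)
7. t=5/2 → T at (7/2,5); v=(-1,-2)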